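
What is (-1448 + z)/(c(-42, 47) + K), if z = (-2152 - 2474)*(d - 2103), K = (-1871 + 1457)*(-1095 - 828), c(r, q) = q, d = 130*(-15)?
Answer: 18747730/796169 ≈ 23.547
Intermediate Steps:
d = -1950
K = 796122 (K = -414*(-1923) = 796122)
z = 18749178 (z = (-2152 - 2474)*(-1950 - 2103) = -4626*(-4053) = 18749178)
(-1448 + z)/(c(-42, 47) + K) = (-1448 + 18749178)/(47 + 796122) = 18747730/796169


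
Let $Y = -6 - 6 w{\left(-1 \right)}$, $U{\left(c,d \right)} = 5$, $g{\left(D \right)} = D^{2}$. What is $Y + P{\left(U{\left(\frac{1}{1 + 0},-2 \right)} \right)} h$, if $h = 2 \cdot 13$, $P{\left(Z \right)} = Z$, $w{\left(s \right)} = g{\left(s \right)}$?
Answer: $118$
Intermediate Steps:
$w{\left(s \right)} = s^{2}$
$h = 26$
$Y = -12$ ($Y = -6 - 6 \left(-1\right)^{2} = -6 - 6 = -12$)
$Y + P{\left(U{\left(\frac{1}{1 + 0},-2 \right)} \right)} h = -12 + 5 \cdot 26 = -12 + 130 = 118$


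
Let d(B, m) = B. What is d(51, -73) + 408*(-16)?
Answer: -6477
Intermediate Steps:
d(51, -73) + 408*(-16) = 51 + 408*(-16) = 51 - 6528 = -6477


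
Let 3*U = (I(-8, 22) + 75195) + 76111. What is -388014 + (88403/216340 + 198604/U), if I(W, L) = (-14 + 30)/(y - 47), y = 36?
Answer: -13970888175752407/36006547900 ≈ -3.8801e+5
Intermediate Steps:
I(W, L) = -16/11 (I(W, L) = (-14 + 30)/(36 - 47) = 16/(-11) = 16*(-1/11) = -16/11)
U = 1664350/33 (U = ((-16/11 + 75195) + 76111)/3 = (827129/11 + 76111)/3 = (⅓)*(1664350/11) = 1664350/33 ≈ 50435.)
-388014 + (88403/216340 + 198604/U) = -388014 + (88403/216340 + 198604/(1664350/33)) = -388014 + (88403*(1/216340) + 198604*(33/1664350)) = -388014 + (88403/216340 + 3276966/832175) = -388014 + 156501118193/36006547900 = -13970888175752407/36006547900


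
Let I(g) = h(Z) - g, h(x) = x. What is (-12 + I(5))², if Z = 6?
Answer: 121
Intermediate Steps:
I(g) = 6 - g
(-12 + I(5))² = (-12 + (6 - 1*5))² = (-12 + (6 - 5))² = (-12 + 1)² = (-11)² = 121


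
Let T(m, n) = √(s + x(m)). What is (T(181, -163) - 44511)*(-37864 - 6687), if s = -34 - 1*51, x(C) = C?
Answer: 1983009561 - 178204*√6 ≈ 1.9826e+9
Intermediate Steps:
s = -85 (s = -34 - 51 = -85)
T(m, n) = √(-85 + m)
(T(181, -163) - 44511)*(-37864 - 6687) = (√(-85 + 181) - 44511)*(-37864 - 6687) = (√96 - 44511)*(-44551) = (4*√6 - 44511)*(-44551) = (-44511 + 4*√6)*(-44551) = 1983009561 - 178204*√6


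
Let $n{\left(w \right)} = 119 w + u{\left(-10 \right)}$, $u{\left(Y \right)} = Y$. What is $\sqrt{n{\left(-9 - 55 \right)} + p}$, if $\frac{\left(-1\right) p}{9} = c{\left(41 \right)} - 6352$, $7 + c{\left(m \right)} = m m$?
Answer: $26 \sqrt{51} \approx 185.68$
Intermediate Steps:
$c{\left(m \right)} = -7 + m^{2}$ ($c{\left(m \right)} = -7 + m m = -7 + m^{2}$)
$p = 42102$ ($p = - 9 \left(\left(-7 + 41^{2}\right) - 6352\right) = - 9 \left(\left(-7 + 1681\right) - 6352\right) = - 9 \left(1674 - 6352\right) = \left(-9\right) \left(-4678\right) = 42102$)
$n{\left(w \right)} = -10 + 119 w$ ($n{\left(w \right)} = 119 w - 10 = -10 + 119 w$)
$\sqrt{n{\left(-9 - 55 \right)} + p} = \sqrt{\left(-10 + 119 \left(-9 - 55\right)\right) + 42102} = \sqrt{\left(-10 + 119 \left(-64\right)\right) + 42102} = \sqrt{\left(-10 - 7616\right) + 42102} = \sqrt{-7626 + 42102} = \sqrt{34476} = 26 \sqrt{51}$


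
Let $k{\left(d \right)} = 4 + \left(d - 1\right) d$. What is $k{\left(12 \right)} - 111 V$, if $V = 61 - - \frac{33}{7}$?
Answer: $- \frac{50108}{7} \approx -7158.3$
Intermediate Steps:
$V = \frac{460}{7}$ ($V = 61 - \left(-33\right) \frac{1}{7} = 61 - - \frac{33}{7} = 61 + \frac{33}{7} = \frac{460}{7} \approx 65.714$)
$k{\left(d \right)} = 4 + d \left(-1 + d\right)$ ($k{\left(d \right)} = 4 + \left(-1 + d\right) d = 4 + d \left(-1 + d\right)$)
$k{\left(12 \right)} - 111 V = \left(4 + 12^{2} - 12\right) - \frac{51060}{7} = \left(4 + 144 - 12\right) - \frac{51060}{7} = 136 - \frac{51060}{7} = - \frac{50108}{7}$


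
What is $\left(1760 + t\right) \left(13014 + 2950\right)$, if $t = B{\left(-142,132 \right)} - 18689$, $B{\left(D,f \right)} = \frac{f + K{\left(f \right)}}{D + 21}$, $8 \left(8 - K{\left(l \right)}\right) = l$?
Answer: $- \frac{32702772830}{121} \approx -2.7027 \cdot 10^{8}$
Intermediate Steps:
$K{\left(l \right)} = 8 - \frac{l}{8}$
$B{\left(D,f \right)} = \frac{8 + \frac{7 f}{8}}{21 + D}$ ($B{\left(D,f \right)} = \frac{f - \left(-8 + \frac{f}{8}\right)}{D + 21} = \frac{8 + \frac{7 f}{8}}{21 + D}$)
$t = - \frac{4522985}{242}$ ($t = \frac{64 + 7 \cdot 132}{8 \left(21 - 142\right)} - 18689 = \frac{64 + 924}{8 \left(-121\right)} - 18689 = \frac{1}{8} \left(- \frac{1}{121}\right) 988 - 18689 = - \frac{247}{242} - 18689 = - \frac{4522985}{242} \approx -18690.0$)
$\left(1760 + t\right) \left(13014 + 2950\right) = \left(1760 - \frac{4522985}{242}\right) \left(13014 + 2950\right) = \left(- \frac{4097065}{242}\right) 15964 = - \frac{32702772830}{121}$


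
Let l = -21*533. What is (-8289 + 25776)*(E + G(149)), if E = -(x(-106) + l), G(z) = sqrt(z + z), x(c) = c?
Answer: 197585613 + 17487*sqrt(298) ≈ 1.9789e+8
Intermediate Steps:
l = -11193
G(z) = sqrt(2)*sqrt(z) (G(z) = sqrt(2*z) = sqrt(2)*sqrt(z))
E = 11299 (E = -(-106 - 11193) = -1*(-11299) = 11299)
(-8289 + 25776)*(E + G(149)) = (-8289 + 25776)*(11299 + sqrt(2)*sqrt(149)) = 17487*(11299 + sqrt(298)) = 197585613 + 17487*sqrt(298)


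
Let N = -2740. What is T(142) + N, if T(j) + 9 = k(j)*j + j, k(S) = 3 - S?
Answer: -22345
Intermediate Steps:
T(j) = -9 + j + j*(3 - j) (T(j) = -9 + ((3 - j)*j + j) = -9 + (j*(3 - j) + j) = -9 + (j + j*(3 - j)) = -9 + j + j*(3 - j))
T(142) + N = (-9 + 142 - 1*142*(-3 + 142)) - 2740 = (-9 + 142 - 1*142*139) - 2740 = (-9 + 142 - 19738) - 2740 = -19605 - 2740 = -22345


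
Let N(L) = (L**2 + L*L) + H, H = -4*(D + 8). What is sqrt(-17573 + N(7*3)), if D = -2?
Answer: I*sqrt(16715) ≈ 129.29*I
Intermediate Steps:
H = -24 (H = -4*(-2 + 8) = -4*6 = -24)
N(L) = -24 + 2*L**2 (N(L) = (L**2 + L*L) - 24 = (L**2 + L**2) - 24 = 2*L**2 - 24 = -24 + 2*L**2)
sqrt(-17573 + N(7*3)) = sqrt(-17573 + (-24 + 2*(7*3)**2)) = sqrt(-17573 + (-24 + 2*21**2)) = sqrt(-17573 + (-24 + 2*441)) = sqrt(-17573 + (-24 + 882)) = sqrt(-17573 + 858) = sqrt(-16715) = I*sqrt(16715)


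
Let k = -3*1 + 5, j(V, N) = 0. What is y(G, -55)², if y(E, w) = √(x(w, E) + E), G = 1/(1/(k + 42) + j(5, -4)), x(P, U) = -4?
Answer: 40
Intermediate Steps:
k = 2 (k = -3 + 5 = 2)
G = 44 (G = 1/(1/(2 + 42) + 0) = 1/(1/44 + 0) = 1/(1/44) = 44)
y(E, w) = √(-4 + E)
y(G, -55)² = (√(-4 + 44))² = (√40)² = (2*√10)² = 40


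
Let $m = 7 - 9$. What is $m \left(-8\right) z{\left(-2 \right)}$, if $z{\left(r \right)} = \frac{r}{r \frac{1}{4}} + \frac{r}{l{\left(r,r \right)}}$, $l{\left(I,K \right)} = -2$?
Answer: $80$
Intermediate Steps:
$m = -2$
$z{\left(r \right)} = 4 - \frac{r}{2}$ ($z{\left(r \right)} = \frac{r}{r \frac{1}{4}} + \frac{r}{-2} = \frac{r}{r \frac{1}{4}} + r \left(- \frac{1}{2}\right) = \frac{r}{\frac{1}{4} r} - \frac{r}{2} = r \frac{4}{r} - \frac{r}{2} = 4 - \frac{r}{2}$)
$m \left(-8\right) z{\left(-2 \right)} = \left(-2\right) \left(-8\right) \left(4 - -1\right) = 16 \left(4 + 1\right) = 16 \cdot 5 = 80$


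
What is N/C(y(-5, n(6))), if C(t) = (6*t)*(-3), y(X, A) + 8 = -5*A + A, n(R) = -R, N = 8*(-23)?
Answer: 23/36 ≈ 0.63889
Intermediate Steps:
N = -184
y(X, A) = -8 - 4*A (y(X, A) = -8 + (-5*A + A) = -8 - 4*A)
C(t) = -18*t
N/C(y(-5, n(6))) = -184*(-1/(18*(-8 - (-4)*6))) = -184*(-1/(18*(-8 - 4*(-6)))) = -184*(-1/(18*(-8 + 24))) = -184/((-18*16)) = -184/(-288) = -184*(-1/288) = 23/36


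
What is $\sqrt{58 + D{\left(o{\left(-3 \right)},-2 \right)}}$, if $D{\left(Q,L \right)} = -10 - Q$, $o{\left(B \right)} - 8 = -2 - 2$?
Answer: $2 \sqrt{11} \approx 6.6332$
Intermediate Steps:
$o{\left(B \right)} = 4$ ($o{\left(B \right)} = 8 - 4 = 4$)
$\sqrt{58 + D{\left(o{\left(-3 \right)},-2 \right)}} = \sqrt{58 - 14} = \sqrt{44} = 2 \sqrt{11}$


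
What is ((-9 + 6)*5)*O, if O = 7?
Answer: -105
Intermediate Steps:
((-9 + 6)*5)*O = ((-9 + 6)*5)*7 = -3*5*7 = -15*7 = -105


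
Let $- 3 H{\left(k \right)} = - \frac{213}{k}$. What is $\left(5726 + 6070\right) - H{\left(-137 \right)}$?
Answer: $\frac{1616123}{137} \approx 11797.0$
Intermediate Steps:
$H{\left(k \right)} = \frac{71}{k}$ ($H{\left(k \right)} = - \frac{\left(-213\right) \frac{1}{k}}{3} = \frac{71}{k}$)
$\left(5726 + 6070\right) - H{\left(-137 \right)} = \left(5726 + 6070\right) - \frac{71}{-137} = 11796 - 71 \left(- \frac{1}{137}\right) = 11796 - - \frac{71}{137} = 11796 + \frac{71}{137} = \frac{1616123}{137}$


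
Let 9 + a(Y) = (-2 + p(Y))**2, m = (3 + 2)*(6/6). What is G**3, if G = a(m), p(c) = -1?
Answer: 0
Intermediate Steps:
m = 5 (m = 5*(6*(1/6)) = 5*1 = 5)
a(Y) = 0 (a(Y) = -9 + (-2 - 1)**2 = -9 + (-3)**2 = -9 + 9 = 0)
G = 0
G**3 = 0**3 = 0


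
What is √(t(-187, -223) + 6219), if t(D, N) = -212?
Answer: √6007 ≈ 77.505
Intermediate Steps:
√(t(-187, -223) + 6219) = √(-212 + 6219) = √6007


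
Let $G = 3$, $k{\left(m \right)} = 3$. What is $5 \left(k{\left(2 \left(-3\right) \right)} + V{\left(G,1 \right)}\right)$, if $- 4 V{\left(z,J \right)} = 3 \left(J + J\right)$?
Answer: $\frac{15}{2} \approx 7.5$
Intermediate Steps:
$V{\left(z,J \right)} = - \frac{3 J}{2}$ ($V{\left(z,J \right)} = - \frac{3 \left(J + J\right)}{4} = - \frac{3 \cdot 2 J}{4} = - \frac{6 J}{4} = - \frac{3 J}{2}$)
$5 \left(k{\left(2 \left(-3\right) \right)} + V{\left(G,1 \right)}\right) = 5 \left(3 - \frac{3}{2}\right) = 5 \cdot \frac{3}{2} = \frac{15}{2}$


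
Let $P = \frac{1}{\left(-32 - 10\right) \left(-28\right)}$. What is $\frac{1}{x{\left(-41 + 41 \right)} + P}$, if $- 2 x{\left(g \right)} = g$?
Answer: $1176$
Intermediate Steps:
$x{\left(g \right)} = - \frac{g}{2}$
$P = \frac{1}{1176}$ ($P = \frac{1}{\left(-42\right) \left(-28\right)} = \frac{1}{1176} \approx 0.00085034$)
$\frac{1}{x{\left(-41 + 41 \right)} + P} = \frac{1}{- \frac{-41 + 41}{2} + \frac{1}{1176}} = \frac{1}{\left(- \frac{1}{2}\right) 0 + \frac{1}{1176}} = \frac{1}{0 + \frac{1}{1176}} = \frac{1}{\frac{1}{1176}} = 1176$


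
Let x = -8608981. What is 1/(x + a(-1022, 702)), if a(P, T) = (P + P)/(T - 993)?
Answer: -291/2505211427 ≈ -1.1616e-7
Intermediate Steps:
a(P, T) = 2*P/(-993 + T) (a(P, T) = (2*P)/(-993 + T) = 2*P/(-993 + T))
1/(x + a(-1022, 702)) = 1/(-8608981 + 2*(-1022)/(-993 + 702)) = 1/(-8608981 + 2*(-1022)/(-291)) = 1/(-8608981 + 2*(-1022)*(-1/291)) = 1/(-8608981 + 2044/291) = 1/(-2505211427/291) = -291/2505211427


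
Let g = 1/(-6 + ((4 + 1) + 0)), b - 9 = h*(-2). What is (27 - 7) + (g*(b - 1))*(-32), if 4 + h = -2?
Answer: 660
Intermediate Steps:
h = -6 (h = -4 - 2 = -6)
b = 21 (b = 9 - 6*(-2) = 9 + 12 = 21)
g = -1 (g = 1/(-6 + (5 + 0)) = 1/(-6 + 5) = 1/(-1) = -1)
(27 - 7) + (g*(b - 1))*(-32) = (27 - 7) - (21 - 1)*(-32) = 20 - 1*20*(-32) = 20 - 20*(-32) = 20 + 640 = 660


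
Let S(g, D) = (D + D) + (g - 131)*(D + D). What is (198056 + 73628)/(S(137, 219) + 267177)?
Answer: 271684/270243 ≈ 1.0053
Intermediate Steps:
S(g, D) = 2*D + 2*D*(-131 + g) (S(g, D) = 2*D + (-131 + g)*(2*D) = 2*D + 2*D*(-131 + g))
(198056 + 73628)/(S(137, 219) + 267177) = (198056 + 73628)/(2*219*(-130 + 137) + 267177) = 271684/(2*219*7 + 267177) = 271684/(3066 + 267177) = 271684/270243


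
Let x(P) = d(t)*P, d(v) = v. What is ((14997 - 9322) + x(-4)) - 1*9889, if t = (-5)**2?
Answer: -4314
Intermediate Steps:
t = 25
x(P) = 25*P
((14997 - 9322) + x(-4)) - 1*9889 = ((14997 - 9322) + 25*(-4)) - 1*9889 = (5675 - 100) - 9889 = 5575 - 9889 = -4314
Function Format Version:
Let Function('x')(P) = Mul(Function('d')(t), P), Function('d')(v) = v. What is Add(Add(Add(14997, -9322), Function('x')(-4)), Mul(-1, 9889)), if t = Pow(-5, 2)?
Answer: -4314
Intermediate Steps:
t = 25
Function('x')(P) = Mul(25, P)
Add(Add(Add(14997, -9322), Function('x')(-4)), Mul(-1, 9889)) = Add(Add(Add(14997, -9322), Mul(25, -4)), Mul(-1, 9889)) = Add(Add(5675, -100), -9889) = Add(5575, -9889) = -4314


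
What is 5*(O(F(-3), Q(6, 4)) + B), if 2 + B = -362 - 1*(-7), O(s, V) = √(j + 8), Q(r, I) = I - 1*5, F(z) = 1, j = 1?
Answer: -1770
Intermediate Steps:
Q(r, I) = -5 + I (Q(r, I) = I - 5 = -5 + I)
O(s, V) = 3 (O(s, V) = √(1 + 8) = √9 = 3)
B = -357 (B = -2 + (-362 - 1*(-7)) = -2 + (-362 + 7) = -2 - 355 = -357)
5*(O(F(-3), Q(6, 4)) + B) = 5*(3 - 357) = 5*(-354) = -1770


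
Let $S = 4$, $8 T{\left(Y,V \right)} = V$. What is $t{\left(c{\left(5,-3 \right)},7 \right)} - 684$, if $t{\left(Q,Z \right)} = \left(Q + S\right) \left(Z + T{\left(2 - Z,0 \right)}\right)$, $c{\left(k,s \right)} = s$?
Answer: $-677$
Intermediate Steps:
$T{\left(Y,V \right)} = \frac{V}{8}$
$t{\left(Q,Z \right)} = Z \left(4 + Q\right)$ ($t{\left(Q,Z \right)} = \left(Q + 4\right) \left(Z + \frac{1}{8} \cdot 0\right) = \left(4 + Q\right) \left(Z + 0\right) = \left(4 + Q\right) Z = Z \left(4 + Q\right)$)
$t{\left(c{\left(5,-3 \right)},7 \right)} - 684 = 7 \left(4 - 3\right) - 684 = 7 \cdot 1 - 684 = 7 - 684 = -677$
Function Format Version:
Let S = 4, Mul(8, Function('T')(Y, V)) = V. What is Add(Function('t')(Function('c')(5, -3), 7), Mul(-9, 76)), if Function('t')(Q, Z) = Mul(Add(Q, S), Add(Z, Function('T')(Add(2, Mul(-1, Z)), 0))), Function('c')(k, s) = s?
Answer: -677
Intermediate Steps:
Function('T')(Y, V) = Mul(Rational(1, 8), V)
Function('t')(Q, Z) = Mul(Z, Add(4, Q)) (Function('t')(Q, Z) = Mul(Add(Q, 4), Add(Z, Mul(Rational(1, 8), 0))) = Mul(Add(4, Q), Add(Z, 0)) = Mul(Add(4, Q), Z) = Mul(Z, Add(4, Q)))
Add(Function('t')(Function('c')(5, -3), 7), Mul(-9, 76)) = Add(Mul(7, Add(4, -3)), Mul(-9, 76)) = Add(Mul(7, 1), -684) = Add(7, -684) = -677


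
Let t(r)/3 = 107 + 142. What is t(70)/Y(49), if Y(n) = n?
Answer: 747/49 ≈ 15.245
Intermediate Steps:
t(r) = 747 (t(r) = 3*(107 + 142) = 3*249 = 747)
t(70)/Y(49) = 747/49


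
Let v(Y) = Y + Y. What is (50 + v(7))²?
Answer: 4096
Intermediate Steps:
v(Y) = 2*Y
(50 + v(7))² = (50 + 2*7)² = (50 + 14)² = 64² = 4096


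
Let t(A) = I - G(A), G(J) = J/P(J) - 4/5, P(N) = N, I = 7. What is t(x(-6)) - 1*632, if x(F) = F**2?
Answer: -3126/5 ≈ -625.20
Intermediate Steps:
G(J) = 1/5 (G(J) = J/J - 4/5 = 1 - 4*1/5 = 1 - 4/5 = 1/5)
t(A) = 34/5 (t(A) = 7 - 1*1/5 = 7 - 1/5 = 34/5)
t(x(-6)) - 1*632 = 34/5 - 1*632 = 34/5 - 632 = -3126/5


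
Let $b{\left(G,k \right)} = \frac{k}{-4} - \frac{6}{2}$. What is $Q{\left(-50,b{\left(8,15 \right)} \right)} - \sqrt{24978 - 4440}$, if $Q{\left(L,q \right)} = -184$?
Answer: $-184 - 3 \sqrt{2282} \approx -327.31$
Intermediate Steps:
$b{\left(G,k \right)} = -3 - \frac{k}{4}$ ($b{\left(G,k \right)} = k \left(- \frac{1}{4}\right) - 3 = - \frac{k}{4} - 3 = -3 - \frac{k}{4}$)
$Q{\left(-50,b{\left(8,15 \right)} \right)} - \sqrt{24978 - 4440} = -184 - \sqrt{24978 - 4440} = -184 - \sqrt{20538} = -184 - 3 \sqrt{2282}$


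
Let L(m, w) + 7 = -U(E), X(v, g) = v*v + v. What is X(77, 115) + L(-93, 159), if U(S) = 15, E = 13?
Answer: 5984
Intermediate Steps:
X(v, g) = v + v² (X(v, g) = v² + v = v + v²)
L(m, w) = -22 (L(m, w) = -7 - 1*15 = -7 - 15 = -22)
X(77, 115) + L(-93, 159) = 77*(1 + 77) - 22 = 77*78 - 22 = 6006 - 22 = 5984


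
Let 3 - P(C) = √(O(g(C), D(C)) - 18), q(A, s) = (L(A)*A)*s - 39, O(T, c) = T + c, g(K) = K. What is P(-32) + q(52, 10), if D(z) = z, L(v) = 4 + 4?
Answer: 4124 - I*√82 ≈ 4124.0 - 9.0554*I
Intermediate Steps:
L(v) = 8
q(A, s) = -39 + 8*A*s (q(A, s) = (8*A)*s - 39 = 8*A*s - 39 = -39 + 8*A*s)
P(C) = 3 - √(-18 + 2*C) (P(C) = 3 - √((C + C) - 18) = 3 - √(2*C - 18) = 3 - √(-18 + 2*C))
P(-32) + q(52, 10) = (3 - √(-18 + 2*(-32))) + (-39 + 8*52*10) = (3 - √(-18 - 64)) + (-39 + 4160) = (3 - √(-82)) + 4121 = (3 - I*√82) + 4121 = 4124 - I*√82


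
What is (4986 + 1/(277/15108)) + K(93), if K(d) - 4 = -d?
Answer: 1371577/277 ≈ 4951.5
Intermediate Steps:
K(d) = 4 - d
(4986 + 1/(277/15108)) + K(93) = (4986 + 1/(277/15108)) + (4 - 1*93) = (4986 + 1/(277*(1/15108))) + (4 - 93) = (4986 + 1/(277/15108)) - 89 = (4986 + 15108/277) - 89 = 1396230/277 - 89 = 1371577/277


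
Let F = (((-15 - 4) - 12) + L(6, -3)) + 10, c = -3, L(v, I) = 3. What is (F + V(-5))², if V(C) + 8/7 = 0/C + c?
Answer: 24025/49 ≈ 490.31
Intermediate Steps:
V(C) = -29/7 (V(C) = -8/7 + (0/C - 3) = -8/7 + (0 - 3) = -8/7 - 3 = -29/7)
F = -18 (F = (((-15 - 4) - 12) + 3) + 10 = ((-19 - 12) + 3) + 10 = (-31 + 3) + 10 = -28 + 10 = -18)
(F + V(-5))² = (-18 - 29/7)² = (-155/7)² = 24025/49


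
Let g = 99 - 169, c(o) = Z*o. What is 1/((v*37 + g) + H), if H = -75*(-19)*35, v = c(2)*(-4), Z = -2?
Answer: 1/50397 ≈ 1.9842e-5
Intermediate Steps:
c(o) = -2*o
v = 16 (v = -2*2*(-4) = -4*(-4) = 16)
H = 49875 (H = 1425*35 = 49875)
g = -70
1/((v*37 + g) + H) = 1/((16*37 - 70) + 49875) = 1/((592 - 70) + 49875) = 1/(522 + 49875) = 1/50397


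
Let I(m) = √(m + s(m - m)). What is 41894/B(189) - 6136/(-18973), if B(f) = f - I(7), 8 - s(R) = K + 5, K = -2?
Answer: 50148893114/225835619 + 83788*√3/35709 ≈ 226.12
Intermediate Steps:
s(R) = 5 (s(R) = 8 - (-2 + 5) = 8 - 1*3 = 8 - 3 = 5)
I(m) = √(5 + m) (I(m) = √(m + 5) = √(5 + m))
B(f) = f - 2*√3 (B(f) = f - √(5 + 7) = f - √12 = f - 2*√3)
41894/B(189) - 6136/(-18973) = 41894/(189 - 2*√3) - 6136/(-18973) = 41894/(189 - 2*√3) - 6136*(-1/18973) = 41894/(189 - 2*√3) + 6136/18973 = 6136/18973 + 41894/(189 - 2*√3)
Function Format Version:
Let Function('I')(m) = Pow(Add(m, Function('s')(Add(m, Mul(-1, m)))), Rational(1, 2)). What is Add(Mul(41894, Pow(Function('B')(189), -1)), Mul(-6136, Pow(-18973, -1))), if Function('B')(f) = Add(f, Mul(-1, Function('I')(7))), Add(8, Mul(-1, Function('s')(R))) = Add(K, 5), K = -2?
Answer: Add(Rational(50148893114, 225835619), Mul(Rational(83788, 35709), Pow(3, Rational(1, 2)))) ≈ 226.12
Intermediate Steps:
Function('s')(R) = 5 (Function('s')(R) = Add(8, Mul(-1, Add(-2, 5))) = Add(8, Mul(-1, 3)) = Add(8, -3) = 5)
Function('I')(m) = Pow(Add(5, m), Rational(1, 2)) (Function('I')(m) = Pow(Add(m, 5), Rational(1, 2)) = Pow(Add(5, m), Rational(1, 2)))
Function('B')(f) = Add(f, Mul(-2, Pow(3, Rational(1, 2)))) (Function('B')(f) = Add(f, Mul(-1, Pow(Add(5, 7), Rational(1, 2)))) = Add(f, Mul(-1, Pow(12, Rational(1, 2)))) = Add(f, Mul(-1, Mul(2, Pow(3, Rational(1, 2))))) = Add(f, Mul(-2, Pow(3, Rational(1, 2)))))
Add(Mul(41894, Pow(Function('B')(189), -1)), Mul(-6136, Pow(-18973, -1))) = Add(Mul(41894, Pow(Add(189, Mul(-2, Pow(3, Rational(1, 2)))), -1)), Mul(-6136, Pow(-18973, -1))) = Add(Mul(41894, Pow(Add(189, Mul(-2, Pow(3, Rational(1, 2)))), -1)), Mul(-6136, Rational(-1, 18973))) = Add(Mul(41894, Pow(Add(189, Mul(-2, Pow(3, Rational(1, 2)))), -1)), Rational(6136, 18973)) = Add(Rational(6136, 18973), Mul(41894, Pow(Add(189, Mul(-2, Pow(3, Rational(1, 2)))), -1)))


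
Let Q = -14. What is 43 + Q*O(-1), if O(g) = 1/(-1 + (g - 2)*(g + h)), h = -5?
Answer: 717/17 ≈ 42.176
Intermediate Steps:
O(g) = 1/(-1 + (-5 + g)*(-2 + g)) (O(g) = 1/(-1 + (g - 2)*(g - 5)) = 1/(-1 + (-2 + g)*(-5 + g)) = 1/(-1 + (-5 + g)*(-2 + g)))
43 + Q*O(-1) = 43 - 14/(9 + (-1)² - 7*(-1)) = 43 - 14/(9 + 1 + 7) = 43 - 14/17 = 717/17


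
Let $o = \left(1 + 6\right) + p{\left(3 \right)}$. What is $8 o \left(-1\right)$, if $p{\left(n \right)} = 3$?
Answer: $-80$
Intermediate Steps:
$o = 10$ ($o = \left(1 + 6\right) + 3 = 7 + 3 = 10$)
$8 o \left(-1\right) = 8 \cdot 10 \left(-1\right) = 80 \left(-1\right) = -80$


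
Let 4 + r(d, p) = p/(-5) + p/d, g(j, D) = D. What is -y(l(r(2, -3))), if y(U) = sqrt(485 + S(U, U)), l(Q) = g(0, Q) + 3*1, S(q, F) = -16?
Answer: -sqrt(469) ≈ -21.656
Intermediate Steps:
r(d, p) = -4 - p/5 + p/d (r(d, p) = -4 + (p/(-5) + p/d) = -4 + (p*(-1/5) + p/d) = -4 + (-p/5 + p/d) = -4 - p/5 + p/d)
l(Q) = 3 + Q (l(Q) = Q + 3*1 = Q + 3 = 3 + Q)
y(U) = sqrt(469) (y(U) = sqrt(485 - 16) = sqrt(469))
-y(l(r(2, -3))) = -sqrt(469)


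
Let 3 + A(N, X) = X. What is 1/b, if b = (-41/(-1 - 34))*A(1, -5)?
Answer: -35/328 ≈ -0.10671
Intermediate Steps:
A(N, X) = -3 + X
b = -328/35 (b = (-41/(-1 - 34))*(-3 - 5) = -41/(-35)*(-8) = -41*(-1/35)*(-8) = (41/35)*(-8) = -328/35 ≈ -9.3714)
1/b = 1/(-328/35) = -35/328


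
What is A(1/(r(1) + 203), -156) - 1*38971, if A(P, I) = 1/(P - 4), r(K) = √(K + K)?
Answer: -25630962644/657689 + √2/657689 ≈ -38971.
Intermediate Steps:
r(K) = √2*√K (r(K) = √(2*K) = √2*√K)
A(P, I) = 1/(-4 + P)
A(1/(r(1) + 203), -156) - 1*38971 = 1/(-4 + 1/(√2*√1 + 203)) - 1*38971 = 1/(-4 + 1/(√2*1 + 203)) - 38971 = 1/(-4 + 1/(√2 + 203)) - 38971 = 1/(-4 + 1/(203 + √2)) - 38971 = -38971 + 1/(-4 + 1/(203 + √2))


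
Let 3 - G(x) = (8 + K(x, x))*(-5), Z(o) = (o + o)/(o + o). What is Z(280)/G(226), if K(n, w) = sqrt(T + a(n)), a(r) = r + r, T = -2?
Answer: -43/9401 + 75*sqrt(2)/9401 ≈ 0.0067084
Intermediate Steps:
a(r) = 2*r
Z(o) = 1 (Z(o) = (2*o)/((2*o)) = (2*o)*(1/(2*o)) = 1)
K(n, w) = sqrt(-2 + 2*n)
G(x) = 43 + 5*sqrt(-2 + 2*x) (G(x) = 3 - (8 + sqrt(-2 + 2*x))*(-5) = 3 - (-40 - 5*sqrt(-2 + 2*x)) = 3 + (40 + 5*sqrt(-2 + 2*x)) = 43 + 5*sqrt(-2 + 2*x))
Z(280)/G(226) = 1/(43 + 5*sqrt(-2 + 2*226)) = 1/(43 + 5*sqrt(-2 + 452)) = 1/(43 + 5*sqrt(450)) = 1/(43 + 5*(15*sqrt(2))) = 1/(43 + 75*sqrt(2))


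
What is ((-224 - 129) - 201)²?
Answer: 306916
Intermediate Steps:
((-224 - 129) - 201)² = (-353 - 201)² = (-554)² = 306916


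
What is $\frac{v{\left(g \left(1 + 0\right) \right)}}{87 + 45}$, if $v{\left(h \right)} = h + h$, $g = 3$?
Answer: $\frac{1}{22} \approx 0.045455$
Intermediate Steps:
$v{\left(h \right)} = 2 h$
$\frac{v{\left(g \left(1 + 0\right) \right)}}{87 + 45} = \frac{2 \cdot 3 \left(1 + 0\right)}{87 + 45} = \frac{2 \cdot 3 \cdot 1}{132} = \frac{2 \cdot 3}{132} = \frac{1}{132} \cdot 6 = \frac{1}{22}$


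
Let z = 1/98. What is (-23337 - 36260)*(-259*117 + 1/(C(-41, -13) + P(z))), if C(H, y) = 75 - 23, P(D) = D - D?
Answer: 93910270735/52 ≈ 1.8060e+9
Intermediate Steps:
z = 1/98 ≈ 0.010204
P(D) = 0
C(H, y) = 52
(-23337 - 36260)*(-259*117 + 1/(C(-41, -13) + P(z))) = (-23337 - 36260)*(-259*117 + 1/(52 + 0)) = -59597*(-30303 + 1/52) = -59597*(-1575755/52) = 93910270735/52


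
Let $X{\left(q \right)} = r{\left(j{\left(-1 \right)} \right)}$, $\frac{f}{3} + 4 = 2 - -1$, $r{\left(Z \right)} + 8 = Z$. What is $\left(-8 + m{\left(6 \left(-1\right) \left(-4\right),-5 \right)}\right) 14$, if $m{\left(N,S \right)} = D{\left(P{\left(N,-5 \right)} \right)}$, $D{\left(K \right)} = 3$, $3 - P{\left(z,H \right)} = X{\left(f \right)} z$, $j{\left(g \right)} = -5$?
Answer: $-70$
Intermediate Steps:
$r{\left(Z \right)} = -8 + Z$
$f = -3$ ($f = -12 + 3 \left(2 - -1\right) = -12 + 3 \left(2 + 1\right) = -12 + 3 \cdot 3 = -12 + 9 = -3$)
$X{\left(q \right)} = -13$ ($X{\left(q \right)} = -8 - 5 = -13$)
$P{\left(z,H \right)} = 3 + 13 z$ ($P{\left(z,H \right)} = 3 - - 13 z = 3 + 13 z$)
$m{\left(N,S \right)} = 3$
$\left(-8 + m{\left(6 \left(-1\right) \left(-4\right),-5 \right)}\right) 14 = \left(-8 + 3\right) 14 = \left(-5\right) 14 = -70$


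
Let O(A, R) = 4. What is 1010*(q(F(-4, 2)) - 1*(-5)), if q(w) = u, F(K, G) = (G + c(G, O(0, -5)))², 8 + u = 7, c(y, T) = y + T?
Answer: 4040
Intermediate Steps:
c(y, T) = T + y
u = -1 (u = -8 + 7 = -1)
F(K, G) = (4 + 2*G)² (F(K, G) = (G + (4 + G))² = (4 + 2*G)²)
q(w) = -1
1010*(q(F(-4, 2)) - 1*(-5)) = 1010*(-1 - 1*(-5)) = 1010*(-1 + 5) = 1010*4 = 4040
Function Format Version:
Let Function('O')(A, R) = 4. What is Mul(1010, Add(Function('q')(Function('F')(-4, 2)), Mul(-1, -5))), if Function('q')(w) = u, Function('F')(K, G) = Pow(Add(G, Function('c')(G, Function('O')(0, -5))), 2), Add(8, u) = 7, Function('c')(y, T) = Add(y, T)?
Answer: 4040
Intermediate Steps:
Function('c')(y, T) = Add(T, y)
u = -1 (u = Add(-8, 7) = -1)
Function('F')(K, G) = Pow(Add(4, Mul(2, G)), 2) (Function('F')(K, G) = Pow(Add(G, Add(4, G)), 2) = Pow(Add(4, Mul(2, G)), 2))
Function('q')(w) = -1
Mul(1010, Add(Function('q')(Function('F')(-4, 2)), Mul(-1, -5))) = Mul(1010, Add(-1, Mul(-1, -5))) = Mul(1010, Add(-1, 5)) = Mul(1010, 4) = 4040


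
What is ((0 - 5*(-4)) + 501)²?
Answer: 271441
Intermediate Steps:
((0 - 5*(-4)) + 501)² = ((0 + 20) + 501)² = (20 + 501)² = 521² = 271441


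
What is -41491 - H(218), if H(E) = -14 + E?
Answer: -41695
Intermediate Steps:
-41491 - H(218) = -41491 - (-14 + 218) = -41491 - 1*204 = -41491 - 204 = -41695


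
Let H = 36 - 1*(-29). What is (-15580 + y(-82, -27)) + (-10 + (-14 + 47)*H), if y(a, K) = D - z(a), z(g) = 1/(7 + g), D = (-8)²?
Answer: -1003574/75 ≈ -13381.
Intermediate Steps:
D = 64
y(a, K) = 64 - 1/(7 + a)
H = 65 (H = 36 + 29 = 65)
(-15580 + y(-82, -27)) + (-10 + (-14 + 47)*H) = (-15580 + (447 + 64*(-82))/(7 - 82)) + (-10 + (-14 + 47)*65) = (-15580 + (447 - 5248)/(-75)) + (-10 + 33*65) = (-15580 - 1/75*(-4801)) + (-10 + 2145) = (-15580 + 4801/75) + 2135 = -1163699/75 + 2135 = -1003574/75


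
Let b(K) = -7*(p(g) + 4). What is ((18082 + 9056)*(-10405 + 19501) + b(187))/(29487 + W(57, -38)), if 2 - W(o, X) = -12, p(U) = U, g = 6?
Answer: 246847178/29501 ≈ 8367.4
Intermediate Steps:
b(K) = -70 (b(K) = -7*(6 + 4) = -7*10 = -70)
W(o, X) = 14 (W(o, X) = 2 - 1*(-12) = 2 + 12 = 14)
((18082 + 9056)*(-10405 + 19501) + b(187))/(29487 + W(57, -38)) = ((18082 + 9056)*(-10405 + 19501) - 70)/(29487 + 14) = (27138*9096 - 70)/29501 = (246847248 - 70)*(1/29501) = 246847178*(1/29501) = 246847178/29501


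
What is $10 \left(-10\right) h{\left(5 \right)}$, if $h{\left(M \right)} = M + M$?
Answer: $-1000$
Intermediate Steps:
$h{\left(M \right)} = 2 M$
$10 \left(-10\right) h{\left(5 \right)} = 10 \left(-10\right) 2 \cdot 5 = \left(-100\right) 10 = -1000$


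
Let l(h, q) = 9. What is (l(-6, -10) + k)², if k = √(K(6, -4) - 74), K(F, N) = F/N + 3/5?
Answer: (90 + I*√7490)²/100 ≈ 6.1 + 155.78*I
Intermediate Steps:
K(F, N) = ⅗ + F/N (K(F, N) = F/N + 3*(⅕) = F/N + ⅗ = ⅗ + F/N)
k = I*√7490/10 (k = √((⅗ + 6/(-4)) - 74) = √((⅗ + 6*(-¼)) - 74) = √((⅗ - 3/2) - 74) = √(-9/10 - 74) = √(-749/10) = I*√7490/10 ≈ 8.6545*I)
(l(-6, -10) + k)² = (9 + I*√7490/10)²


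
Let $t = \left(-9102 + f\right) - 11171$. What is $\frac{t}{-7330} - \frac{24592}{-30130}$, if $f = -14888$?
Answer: $\frac{123966029}{22085290} \approx 5.6131$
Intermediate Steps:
$t = -35161$ ($t = \left(-9102 - 14888\right) - 11171 = -23990 - 11171 = -35161$)
$\frac{t}{-7330} - \frac{24592}{-30130} = - \frac{35161}{-7330} - \frac{24592}{-30130} = \left(-35161\right) \left(- \frac{1}{7330}\right) - - \frac{12296}{15065} = \frac{35161}{7330} + \frac{12296}{15065} = \frac{123966029}{22085290}$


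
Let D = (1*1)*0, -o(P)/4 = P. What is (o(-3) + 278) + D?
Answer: 290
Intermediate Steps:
o(P) = -4*P
D = 0 (D = 1*0 = 0)
(o(-3) + 278) + D = (-4*(-3) + 278) + 0 = (12 + 278) + 0 = 290 + 0 = 290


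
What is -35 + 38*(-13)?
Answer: -529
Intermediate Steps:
-35 + 38*(-13) = -35 - 494 = -529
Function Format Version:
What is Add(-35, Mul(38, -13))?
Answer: -529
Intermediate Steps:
Add(-35, Mul(38, -13)) = Add(-35, -494) = -529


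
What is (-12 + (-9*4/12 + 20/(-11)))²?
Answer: 34225/121 ≈ 282.85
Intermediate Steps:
(-12 + (-9*4/12 + 20/(-11)))² = (-12 + (-36*1/12 + 20*(-1/11)))² = (-12 + (-3 - 20/11))² = (-12 - 53/11)² = (-185/11)² = 34225/121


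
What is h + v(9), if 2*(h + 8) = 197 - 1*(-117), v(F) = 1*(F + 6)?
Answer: 164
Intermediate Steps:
v(F) = 6 + F (v(F) = 1*(6 + F) = 6 + F)
h = 149 (h = -8 + (197 - 1*(-117))/2 = -8 + (197 + 117)/2 = -8 + (½)*314 = -8 + 157 = 149)
h + v(9) = 149 + (6 + 9) = 149 + 15 = 164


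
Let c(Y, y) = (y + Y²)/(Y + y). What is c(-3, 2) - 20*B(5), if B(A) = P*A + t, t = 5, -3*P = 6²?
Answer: 1089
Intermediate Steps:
P = -12 (P = -⅓*6² = -⅓*36 = -12)
c(Y, y) = (y + Y²)/(Y + y)
B(A) = 5 - 12*A (B(A) = -12*A + 5 = 5 - 12*A)
c(-3, 2) - 20*B(5) = (2 + (-3)²)/(-3 + 2) - 20*(5 - 12*5) = (2 + 9)/(-1) - 20*(5 - 60) = -1*11 - 20*(-55) = -11 + 1100 = 1089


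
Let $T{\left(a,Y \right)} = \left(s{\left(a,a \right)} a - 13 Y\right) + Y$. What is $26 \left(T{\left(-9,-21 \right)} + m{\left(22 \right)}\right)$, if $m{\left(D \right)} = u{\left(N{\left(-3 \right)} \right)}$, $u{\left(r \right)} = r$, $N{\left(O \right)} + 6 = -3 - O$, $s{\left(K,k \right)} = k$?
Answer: $8502$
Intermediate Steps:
$N{\left(O \right)} = -9 - O$ ($N{\left(O \right)} = -6 - \left(3 + O\right) = -9 - O$)
$m{\left(D \right)} = -6$ ($m{\left(D \right)} = -9 - -3 = -9 + 3 = -6$)
$T{\left(a,Y \right)} = a^{2} - 12 Y$ ($T{\left(a,Y \right)} = \left(a a - 13 Y\right) + Y = \left(a^{2} - 13 Y\right) + Y = a^{2} - 12 Y$)
$26 \left(T{\left(-9,-21 \right)} + m{\left(22 \right)}\right) = 26 \left(\left(\left(-9\right)^{2} - -252\right) - 6\right) = 26 \left(\left(81 + 252\right) - 6\right) = 26 \left(333 - 6\right) = 26 \cdot 327 = 8502$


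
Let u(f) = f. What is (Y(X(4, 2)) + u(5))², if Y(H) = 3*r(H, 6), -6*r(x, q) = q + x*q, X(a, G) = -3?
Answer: 121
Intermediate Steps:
r(x, q) = -q/6 - q*x/6 (r(x, q) = -(q + x*q)/6 = -(q + q*x)/6 = -q/6 - q*x/6)
Y(H) = -3 - 3*H (Y(H) = 3*(-⅙*6*(1 + H)) = 3*(-1 - H) = -3 - 3*H)
(Y(X(4, 2)) + u(5))² = ((-3 - 3*(-3)) + 5)² = ((-3 + 9) + 5)² = (6 + 5)² = 11² = 121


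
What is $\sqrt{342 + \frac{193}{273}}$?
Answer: $\frac{\sqrt{25541607}}{273} \approx 18.512$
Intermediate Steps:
$\sqrt{342 + \frac{193}{273}} = \sqrt{\frac{93559}{273}} = \frac{\sqrt{25541607}}{273}$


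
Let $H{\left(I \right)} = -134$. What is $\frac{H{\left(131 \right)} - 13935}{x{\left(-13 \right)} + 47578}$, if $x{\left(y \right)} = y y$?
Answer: $- \frac{14069}{47747} \approx -0.29466$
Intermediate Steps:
$x{\left(y \right)} = y^{2}$
$\frac{H{\left(131 \right)} - 13935}{x{\left(-13 \right)} + 47578} = \frac{-134 - 13935}{\left(-13\right)^{2} + 47578} = - \frac{14069}{169 + 47578} = - \frac{14069}{47747}$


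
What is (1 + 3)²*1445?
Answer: 23120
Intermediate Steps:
(1 + 3)²*1445 = 4²*1445 = 16*1445 = 23120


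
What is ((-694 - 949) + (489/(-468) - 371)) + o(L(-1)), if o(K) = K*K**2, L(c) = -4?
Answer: -324331/156 ≈ -2079.0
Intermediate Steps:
o(K) = K**3
((-694 - 949) + (489/(-468) - 371)) + o(L(-1)) = ((-694 - 949) + (489/(-468) - 371)) + (-4)**3 = (-1643 + (489*(-1/468) - 371)) - 64 = (-1643 + (-163/156 - 371)) - 64 = (-1643 - 58039/156) - 64 = -314347/156 - 64 = -324331/156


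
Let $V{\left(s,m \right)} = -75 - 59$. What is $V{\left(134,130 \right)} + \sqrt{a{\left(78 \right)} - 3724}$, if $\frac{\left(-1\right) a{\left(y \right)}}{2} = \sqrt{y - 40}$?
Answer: $-134 + i \sqrt{3724 + 2 \sqrt{38}} \approx -134.0 + 61.125 i$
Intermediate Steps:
$V{\left(s,m \right)} = -134$ ($V{\left(s,m \right)} = -75 - 59 = -134$)
$a{\left(y \right)} = - 2 \sqrt{-40 + y}$ ($a{\left(y \right)} = - 2 \sqrt{y - 40} = - 2 \sqrt{-40 + y}$)
$V{\left(134,130 \right)} + \sqrt{a{\left(78 \right)} - 3724} = -134 + \sqrt{- 2 \sqrt{-40 + 78} - 3724} = -134 + \sqrt{- 2 \sqrt{38} - 3724} = -134 + \sqrt{-3724 - 2 \sqrt{38}}$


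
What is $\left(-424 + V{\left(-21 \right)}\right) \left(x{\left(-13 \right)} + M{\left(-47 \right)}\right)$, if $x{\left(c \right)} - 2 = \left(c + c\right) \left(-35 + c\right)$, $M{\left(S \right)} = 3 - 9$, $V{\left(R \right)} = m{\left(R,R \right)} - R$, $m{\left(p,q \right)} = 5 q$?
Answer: $-631952$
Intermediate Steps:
$V{\left(R \right)} = 4 R$ ($V{\left(R \right)} = 5 R - R = 4 R$)
$M{\left(S \right)} = -6$ ($M{\left(S \right)} = 3 - 9 = -6$)
$x{\left(c \right)} = 2 + 2 c \left(-35 + c\right)$ ($x{\left(c \right)} = 2 + \left(c + c\right) \left(-35 + c\right) = 2 + 2 c \left(-35 + c\right)$)
$\left(-424 + V{\left(-21 \right)}\right) \left(x{\left(-13 \right)} + M{\left(-47 \right)}\right) = \left(-424 + 4 \left(-21\right)\right) \left(\left(2 - -910 + 2 \left(-13\right)^{2}\right) - 6\right) = \left(-424 - 84\right) \left(\left(2 + 910 + 2 \cdot 169\right) - 6\right) = - 508 \left(\left(2 + 910 + 338\right) - 6\right) = - 508 \left(1250 - 6\right) = \left(-508\right) 1244 = -631952$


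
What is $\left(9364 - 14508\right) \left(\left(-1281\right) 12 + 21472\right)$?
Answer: $-31378400$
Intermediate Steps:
$\left(9364 - 14508\right) \left(\left(-1281\right) 12 + 21472\right) = - 5144 \left(-15372 + 21472\right) = \left(-5144\right) 6100 = -31378400$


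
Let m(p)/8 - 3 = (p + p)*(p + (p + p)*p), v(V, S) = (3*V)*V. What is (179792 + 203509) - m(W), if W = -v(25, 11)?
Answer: 210881633277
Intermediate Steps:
v(V, S) = 3*V²
W = -1875 (W = -3*25² = -3*625 = -1*1875 = -1875)
m(p) = 24 + 16*p*(p + 2*p²) (m(p) = 24 + 8*((p + p)*(p + (p + p)*p)) = 24 + 8*((2*p)*(p + (2*p)*p)) = 24 + 8*((2*p)*(p + 2*p²)) = 24 + 8*(2*p*(p + 2*p²)) = 24 + 16*p*(p + 2*p²))
(179792 + 203509) - m(W) = (179792 + 203509) - (24 + 16*(-1875)² + 32*(-1875)³) = 383301 - (24 + 16*3515625 + 32*(-6591796875)) = 383301 - (24 + 56250000 - 210937500000) = 383301 - 1*(-210881249976) = 383301 + 210881249976 = 210881633277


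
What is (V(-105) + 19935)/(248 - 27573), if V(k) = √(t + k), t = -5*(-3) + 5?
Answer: -3987/5465 - I*√85/27325 ≈ -0.72955 - 0.0003374*I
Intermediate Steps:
t = 20 (t = 15 + 5 = 20)
V(k) = √(20 + k)
(V(-105) + 19935)/(248 - 27573) = (√(20 - 105) + 19935)/(248 - 27573) = (√(-85) + 19935)/(-27325) = (I*√85 + 19935)*(-1/27325) = (19935 + I*√85)*(-1/27325) = -3987/5465 - I*√85/27325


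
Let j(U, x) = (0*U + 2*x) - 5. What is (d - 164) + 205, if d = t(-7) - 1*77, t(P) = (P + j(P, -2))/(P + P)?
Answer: -244/7 ≈ -34.857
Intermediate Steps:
j(U, x) = -5 + 2*x (j(U, x) = (0 + 2*x) - 5 = 2*x - 5 = -5 + 2*x)
t(P) = (-9 + P)/(2*P) (t(P) = (P + (-5 + 2*(-2)))/(P + P) = (P + (-5 - 4))/((2*P)) = (P - 9)*(1/(2*P)) = (-9 + P)*(1/(2*P)) = (-9 + P)/(2*P))
d = -531/7 (d = (½)*(-9 - 7)/(-7) - 1*77 = (½)*(-⅐)*(-16) - 77 = 8/7 - 77 = -531/7 ≈ -75.857)
(d - 164) + 205 = (-531/7 - 164) + 205 = -1679/7 + 205 = -244/7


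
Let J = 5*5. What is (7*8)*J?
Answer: 1400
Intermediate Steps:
J = 25
(7*8)*J = (7*8)*25 = 56*25 = 1400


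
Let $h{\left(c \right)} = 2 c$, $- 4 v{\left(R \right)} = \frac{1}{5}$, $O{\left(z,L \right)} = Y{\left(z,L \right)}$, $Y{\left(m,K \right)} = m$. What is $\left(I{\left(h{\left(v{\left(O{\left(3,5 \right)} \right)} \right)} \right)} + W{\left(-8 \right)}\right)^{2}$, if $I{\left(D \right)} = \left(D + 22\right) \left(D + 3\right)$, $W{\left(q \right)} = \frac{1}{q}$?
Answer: $\frac{160706329}{40000} \approx 4017.7$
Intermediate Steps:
$O{\left(z,L \right)} = z$
$v{\left(R \right)} = - \frac{1}{20}$ ($v{\left(R \right)} = - \frac{1}{4 \cdot 5} = \left(- \frac{1}{4}\right) \frac{1}{5} = - \frac{1}{20}$)
$I{\left(D \right)} = \left(3 + D\right) \left(22 + D\right)$ ($I{\left(D \right)} = \left(22 + D\right) \left(3 + D\right) = \left(3 + D\right) \left(22 + D\right)$)
$\left(I{\left(h{\left(v{\left(O{\left(3,5 \right)} \right)} \right)} \right)} + W{\left(-8 \right)}\right)^{2} = \left(\left(66 + \left(2 \left(- \frac{1}{20}\right)\right)^{2} + 25 \cdot 2 \left(- \frac{1}{20}\right)\right) + \frac{1}{-8}\right)^{2} = \left(\left(66 + \left(- \frac{1}{10}\right)^{2} + 25 \left(- \frac{1}{10}\right)\right) - \frac{1}{8}\right)^{2} = \left(\left(66 + \frac{1}{100} - \frac{5}{2}\right) - \frac{1}{8}\right)^{2} = \left(\frac{6351}{100} - \frac{1}{8}\right)^{2} = \left(\frac{12677}{200}\right)^{2} = \frac{160706329}{40000}$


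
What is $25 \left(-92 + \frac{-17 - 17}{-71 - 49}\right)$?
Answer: $- \frac{27515}{12} \approx -2292.9$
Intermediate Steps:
$25 \left(-92 + \frac{-17 - 17}{-71 - 49}\right) = 25 \left(-92 - \frac{34}{-120}\right) = 25 \left(-92 - - \frac{17}{60}\right) = 25 \left(-92 + \frac{17}{60}\right) = 25 \left(- \frac{5503}{60}\right) = - \frac{27515}{12}$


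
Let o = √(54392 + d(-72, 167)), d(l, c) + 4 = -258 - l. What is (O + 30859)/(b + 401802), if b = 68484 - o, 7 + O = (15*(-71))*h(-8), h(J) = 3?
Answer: 6503349951/110584433797 + 27657*√54202/221168867594 ≈ 0.058838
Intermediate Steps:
O = -3202 (O = -7 + (15*(-71))*3 = -7 - 1065*3 = -7 - 3195 = -3202)
d(l, c) = -262 - l (d(l, c) = -4 + (-258 - l) = -262 - l)
o = √54202 (o = √(54392 + (-262 - 1*(-72))) = √(54392 + (-262 + 72)) = √(54392 - 190) = √54202 ≈ 232.81)
b = 68484 - √54202 ≈ 68251.
(O + 30859)/(b + 401802) = (-3202 + 30859)/((68484 - √54202) + 401802) = 27657/(470286 - √54202)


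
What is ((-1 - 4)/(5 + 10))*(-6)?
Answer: 2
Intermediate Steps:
((-1 - 4)/(5 + 10))*(-6) = (-5/15)*(-6) = ((1/15)*(-5))*(-6) = -⅓*(-6) = 2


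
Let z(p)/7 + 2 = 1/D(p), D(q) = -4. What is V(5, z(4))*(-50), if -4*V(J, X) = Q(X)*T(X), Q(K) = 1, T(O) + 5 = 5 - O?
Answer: 1575/8 ≈ 196.88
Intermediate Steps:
T(O) = -O (T(O) = -5 + (5 - O) = -O)
z(p) = -63/4 (z(p) = -14 + 7/(-4) = -14 + 7*(-¼) = -14 - 7/4 = -63/4)
V(J, X) = X/4 (V(J, X) = -(-X)/4 = -(-1)*X/4 = X/4)
V(5, z(4))*(-50) = ((¼)*(-63/4))*(-50) = -63/16*(-50) = 1575/8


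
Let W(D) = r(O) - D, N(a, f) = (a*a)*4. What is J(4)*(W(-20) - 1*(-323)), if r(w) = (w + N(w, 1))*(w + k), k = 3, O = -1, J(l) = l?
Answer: 1396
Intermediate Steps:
N(a, f) = 4*a**2 (N(a, f) = a**2*4 = 4*a**2)
r(w) = (3 + w)*(w + 4*w**2) (r(w) = (w + 4*w**2)*(w + 3) = (w + 4*w**2)*(3 + w) = (3 + w)*(w + 4*w**2))
W(D) = 6 - D (W(D) = -(3 + 4*(-1)**2 + 13*(-1)) - D = -(3 + 4*1 - 13) - D = -(3 + 4 - 13) - D = -1*(-6) - D = 6 - D)
J(4)*(W(-20) - 1*(-323)) = 4*((6 - 1*(-20)) - 1*(-323)) = 4*((6 + 20) + 323) = 4*(26 + 323) = 4*349 = 1396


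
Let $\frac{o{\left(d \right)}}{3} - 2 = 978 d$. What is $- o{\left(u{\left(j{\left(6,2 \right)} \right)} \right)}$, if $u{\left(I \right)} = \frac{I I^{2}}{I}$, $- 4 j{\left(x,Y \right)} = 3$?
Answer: $- \frac{13251}{8} \approx -1656.4$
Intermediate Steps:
$j{\left(x,Y \right)} = - \frac{3}{4}$ ($j{\left(x,Y \right)} = \left(- \frac{1}{4}\right) 3 = - \frac{3}{4}$)
$u{\left(I \right)} = I^{2}$ ($u{\left(I \right)} = \frac{I^{3}}{I} = I^{2}$)
$o{\left(d \right)} = 6 + 2934 d$ ($o{\left(d \right)} = 6 + 3 \cdot 978 d = 6 + 2934 d$)
$- o{\left(u{\left(j{\left(6,2 \right)} \right)} \right)} = - (6 + 2934 \left(- \frac{3}{4}\right)^{2}) = - (6 + 2934 \cdot \frac{9}{16}) = - (6 + \frac{13203}{8}) = \left(-1\right) \frac{13251}{8} = - \frac{13251}{8}$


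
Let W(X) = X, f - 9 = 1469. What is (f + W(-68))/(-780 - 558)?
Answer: -235/223 ≈ -1.0538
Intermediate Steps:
f = 1478 (f = 9 + 1469 = 1478)
(f + W(-68))/(-780 - 558) = (1478 - 68)/(-780 - 558) = 1410/(-1338) = 1410*(-1/1338) = -235/223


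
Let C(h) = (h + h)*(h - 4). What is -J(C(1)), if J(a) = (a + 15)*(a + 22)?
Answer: -144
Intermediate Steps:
C(h) = 2*h*(-4 + h) (C(h) = (2*h)*(-4 + h) = 2*h*(-4 + h))
J(a) = (15 + a)*(22 + a)
-J(C(1)) = -(330 + (2*1*(-4 + 1))² + 37*(2*1*(-4 + 1))) = -(330 + (2*1*(-3))² + 37*(2*1*(-3))) = -(330 + (-6)² + 37*(-6)) = -(330 + 36 - 222) = -1*144 = -144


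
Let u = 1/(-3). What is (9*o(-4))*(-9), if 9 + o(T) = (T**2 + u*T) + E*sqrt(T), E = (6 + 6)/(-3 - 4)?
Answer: -675 + 1944*I/7 ≈ -675.0 + 277.71*I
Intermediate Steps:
E = -12/7 (E = 12/(-7) = 12*(-1/7) = -12/7 ≈ -1.7143)
u = -1/3 ≈ -0.33333
o(T) = -9 + T**2 - 12*sqrt(T)/7 - T/3 (o(T) = -9 + ((T**2 - T/3) - 12*sqrt(T)/7) = -9 + (T**2 - 12*sqrt(T)/7 - T/3) = -9 + T**2 - 12*sqrt(T)/7 - T/3)
(9*o(-4))*(-9) = (9*(-9 + (-4)**2 - 24*I/7 - 1/3*(-4)))*(-9) = (9*(-9 + 16 - 24*I/7 + 4/3))*(-9) = (9*(25/3 - 24*I/7))*(-9) = (75 - 216*I/7)*(-9) = -675 + 1944*I/7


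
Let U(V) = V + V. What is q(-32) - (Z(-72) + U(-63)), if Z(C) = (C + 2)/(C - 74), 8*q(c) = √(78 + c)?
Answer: 9163/73 + √46/8 ≈ 126.37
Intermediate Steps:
q(c) = √(78 + c)/8
U(V) = 2*V
Z(C) = (2 + C)/(-74 + C)
q(-32) - (Z(-72) + U(-63)) = √(78 - 32)/8 - ((2 - 72)/(-74 - 72) + 2*(-63)) = √46/8 - (-70/(-146) - 126) = √46/8 - (-1/146*(-70) - 126) = √46/8 - (35/73 - 126) = √46/8 - 1*(-9163/73) = √46/8 + 9163/73 = 9163/73 + √46/8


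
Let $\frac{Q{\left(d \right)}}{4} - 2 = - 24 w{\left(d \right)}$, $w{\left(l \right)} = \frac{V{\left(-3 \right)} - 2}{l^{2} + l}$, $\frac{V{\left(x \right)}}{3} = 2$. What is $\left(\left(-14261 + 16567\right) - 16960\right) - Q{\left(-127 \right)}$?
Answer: $- \frac{39103490}{2667} \approx -14662.0$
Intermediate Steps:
$V{\left(x \right)} = 6$ ($V{\left(x \right)} = 3 \cdot 2 = 6$)
$w{\left(l \right)} = \frac{4}{l + l^{2}}$ ($w{\left(l \right)} = \frac{6 - 2}{l^{2} + l} = \frac{4}{l + l^{2}}$)
$Q{\left(d \right)} = 8 - \frac{384}{d \left(1 + d\right)}$ ($Q{\left(d \right)} = 8 + 4 \left(- 24 \frac{4}{d \left(1 + d\right)}\right) = 8 + 4 \left(- \frac{96}{d \left(1 + d\right)}\right) = 8 - \frac{384}{d \left(1 + d\right)}$)
$\left(\left(-14261 + 16567\right) - 16960\right) - Q{\left(-127 \right)} = \left(\left(-14261 + 16567\right) - 16960\right) - \frac{8 \left(-48 - 127 \left(1 - 127\right)\right)}{\left(-127\right) \left(1 - 127\right)} = \left(2306 - 16960\right) - 8 \left(- \frac{1}{127}\right) \frac{1}{-126} \left(-48 - -16002\right) = -14654 - 8 \left(- \frac{1}{127}\right) \left(- \frac{1}{126}\right) \left(-48 + 16002\right) = -14654 - 8 \left(- \frac{1}{127}\right) \left(- \frac{1}{126}\right) 15954 = -14654 - \frac{21272}{2667} = - \frac{39103490}{2667}$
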